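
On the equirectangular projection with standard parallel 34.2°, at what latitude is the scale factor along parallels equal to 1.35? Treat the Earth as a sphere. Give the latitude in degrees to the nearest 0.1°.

52.2°

In the equirectangular projection with standard parallel φ₀ = 34.2° (x = Rλ cos φ₀, y = Rφ), meridians are true-scale (h = 1) and the parallel scale is k = cos φ₀ / cos φ.
k = cos φ₀ / cos φ = 1.35  ⇒  cos φ = cos 34.2° / 1.35 = 0.6127.
φ = arccos(0.6127) ≈ 52.2°.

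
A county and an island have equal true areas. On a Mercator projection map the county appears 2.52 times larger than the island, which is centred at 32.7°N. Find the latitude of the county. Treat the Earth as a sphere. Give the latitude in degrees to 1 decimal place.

58.0°

For equal true areas on Mercator, apparent areas scale as sec²φ, so the ratio is cos²φ₂ / cos²φ₁.
cos²φ₂ / cos²φ₁ = 2.52  ⇒  cos φ₁ = cos 32.7° / √2.52 = 0.8415/1.587 = 0.5301.
φ₁ = arccos(0.5301) ≈ 58.0°.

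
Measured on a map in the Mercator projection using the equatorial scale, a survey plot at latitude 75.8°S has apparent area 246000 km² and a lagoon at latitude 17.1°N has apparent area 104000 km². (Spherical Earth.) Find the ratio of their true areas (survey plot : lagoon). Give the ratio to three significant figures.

0.156

Since Mercator area scale is 1/cos²φ, the true area equals the apparent area multiplied by cos²φ.
True area of survey plot: 246000 × cos²(75.8°) = 246000 × 0.06018 = 14800 km².
True area of lagoon: 104000 × cos²(17.1°) = 104000 × 0.9135 = 95010 km².
Ratio = 14800 / 95010 ≈ 0.156.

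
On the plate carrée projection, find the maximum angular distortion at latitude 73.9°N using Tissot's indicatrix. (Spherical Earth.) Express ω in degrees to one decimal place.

68.9°

In the plate carrée (x = Rλ, y = Rφ), meridians are true-scale (h = 1) and parallels are stretched by k = sec φ.
At 73.9°: h = 1.000, k = 3.606; principal scales a = 3.606, b = 1.000.
sin(ω/2) = (a − b)/(a + b) = 2.606/4.606 = 0.5658, so ω = 2 arcsin(0.5658) ≈ 68.9°.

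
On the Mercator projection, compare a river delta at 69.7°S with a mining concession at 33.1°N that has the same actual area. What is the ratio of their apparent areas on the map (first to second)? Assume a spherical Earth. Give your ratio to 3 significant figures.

5.83

On Mercator, area is exaggerated by sec²φ = 1/cos²φ.
At 69.7°: sec²(69.7°) = 1/0.3469² = 8.308.
At 33.1°: sec²(33.1°) = 1/0.8377² = 1.425.
Ratio = 8.308/1.425 = cos²(33.1°)/cos²(69.7°) ≈ 5.83.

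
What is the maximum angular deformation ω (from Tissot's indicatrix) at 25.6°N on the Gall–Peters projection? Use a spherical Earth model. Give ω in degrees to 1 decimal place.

27.6°

The Gall–Peters projection is cylindrical equal-area with φ₀ = 45°. A cylindrical equal-area projection with standard parallel φ₀ has meridian scale h = cos φ / cos φ₀ and parallel scale k = cos φ₀ / cos φ (so areas are preserved, h·k = 1).
At 25.6°: h = 1.275, k = 0.7841; principal scales a = 1.275, b = 0.7841.
sin(ω/2) = (a − b)/(a + b) = 0.4913/2.059 = 0.2386, so ω = 2 arcsin(0.2386) ≈ 27.6°.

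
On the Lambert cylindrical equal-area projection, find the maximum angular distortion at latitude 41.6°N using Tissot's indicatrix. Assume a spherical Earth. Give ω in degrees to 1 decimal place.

The Lambert cylindrical equal-area projection is the cylindrical equal-area projection with its standard parallel at the equator (φ₀ = 0). For cylindrical equal-area with standard parallel φ₀, h = cos φ / cos φ₀ and k = cos φ₀ / cos φ, so h·k = 1.
At 41.6°: h = 0.7478, k = 1.337; principal scales a = 1.337, b = 0.7478.
sin(ω/2) = (a − b)/(a + b) = 0.5895/2.085 = 0.2827, so ω = 2 arcsin(0.2827) ≈ 32.8°.

32.8°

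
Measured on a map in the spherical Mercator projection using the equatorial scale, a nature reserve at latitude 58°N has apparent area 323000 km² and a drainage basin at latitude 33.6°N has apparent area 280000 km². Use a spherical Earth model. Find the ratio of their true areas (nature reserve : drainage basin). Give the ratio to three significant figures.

On Mercator the areal scale is sec²φ, so true area = apparent × cos²φ.
True area of nature reserve: 323000 × cos²(58°) = 323000 × 0.2808 = 90700 km².
True area of drainage basin: 280000 × cos²(33.6°) = 280000 × 0.6938 = 194300 km².
Ratio = 90700 / 194300 ≈ 0.467.

0.467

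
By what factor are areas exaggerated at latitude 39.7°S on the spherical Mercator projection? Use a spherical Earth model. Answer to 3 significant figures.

The Mercator projection is conformal; its linear scale factor is the same in every direction and equals sec φ = 1/cos φ.
Areal scale = k² = sec²φ = 1/cos²(39.7°) = 1/0.7694² = 1.689.

1.69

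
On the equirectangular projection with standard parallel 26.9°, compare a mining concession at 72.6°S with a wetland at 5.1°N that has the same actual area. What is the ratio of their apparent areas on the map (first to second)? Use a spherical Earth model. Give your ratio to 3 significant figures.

The equidistant cylindrical projection with φ₀ = 26.9° has h = 1 (meridians true) and k = cos φ₀ / cos φ along parallels.
Areal scale at 72.6°: h·k = 1.000 × 2.982 = 2.982.
Areal scale at 5.1°: h·k = 1.000 × 0.8953 = 0.8953.
Ratio = 2.982/0.8953 ≈ 3.33.

3.33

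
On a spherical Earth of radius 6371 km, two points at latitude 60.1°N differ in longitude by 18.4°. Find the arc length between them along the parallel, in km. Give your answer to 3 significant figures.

Arc length along a parallel = R cos φ · Δλ (with Δλ in radians).
= 6371 × cos 60.1° × (18.4° × π/180) = 6371 × 0.4985 × 0.3211 ≈ 1020 km.

1020 km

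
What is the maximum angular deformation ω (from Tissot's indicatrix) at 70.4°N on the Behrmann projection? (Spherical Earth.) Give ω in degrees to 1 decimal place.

Behrmann is a cylindrical equal-area projection with standard parallels at ±30°. For cylindrical equal-area with standard parallel φ₀, h = cos φ / cos φ₀ and k = cos φ₀ / cos φ, so h·k = 1.
At 70.4°: h = 0.3873, k = 2.582; principal scales a = 2.582, b = 0.3873.
sin(ω/2) = (a − b)/(a + b) = 2.194/2.969 = 0.7391, so ω = 2 arcsin(0.7391) ≈ 95.3°.

95.3°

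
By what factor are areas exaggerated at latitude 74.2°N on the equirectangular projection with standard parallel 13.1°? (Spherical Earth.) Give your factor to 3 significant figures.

With standard parallel φ₀ = 13.1°, the equirectangular projection gives x = Rλ cos φ₀, y = Rφ, so h = 1 and k = cos 13.1° / cos φ.
Areal scale = h·k = 1 × cos φ₀ / cos φ; at 74.2°, h = 1.000, k = 3.577, so h·k = 3.577.

3.58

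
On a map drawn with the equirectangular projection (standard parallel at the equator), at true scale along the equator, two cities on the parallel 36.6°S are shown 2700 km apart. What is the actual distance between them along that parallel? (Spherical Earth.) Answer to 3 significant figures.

2170 km

Plate carrée maps x = Rλ, y = Rφ. The meridian scale is h = 1 and the parallel scale is k = 1/cos φ = sec φ.
Along the parallel at 36.6°, map distances are exaggerated by k = sec 36.6° = 1.246.
True distance = 2700 / 1.246 = 2700 × cos 36.6° ≈ 2170 km.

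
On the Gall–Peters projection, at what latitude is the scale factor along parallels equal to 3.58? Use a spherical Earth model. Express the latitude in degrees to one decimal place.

Gall–Peters is a cylindrical equal-area projection with standard parallels at ±45°. Cylindrical equal-area (φ₀ = 45°): h = cos φ / cos 45° along meridians, k = cos 45° / cos φ along parallels; h·k = 1.
k = cos φ₀ / cos φ = 3.58  ⇒  cos φ = cos 45° / 3.58 = 0.1975.
φ = arccos(0.1975) ≈ 78.6°.

78.6°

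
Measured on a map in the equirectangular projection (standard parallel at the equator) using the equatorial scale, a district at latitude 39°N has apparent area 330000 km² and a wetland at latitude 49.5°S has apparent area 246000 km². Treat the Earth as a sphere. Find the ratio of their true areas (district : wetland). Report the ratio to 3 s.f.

1.61

On the plate carrée, areal scale = h·k = 1 × sec φ, so true area = apparent × cos φ.
True area of district: 330000 × cos(39°) = 330000 × 0.7771 = 256500 km².
True area of wetland: 246000 × cos(49.5°) = 246000 × 0.6494 = 159800 km².
Ratio = 256500 / 159800 ≈ 1.61.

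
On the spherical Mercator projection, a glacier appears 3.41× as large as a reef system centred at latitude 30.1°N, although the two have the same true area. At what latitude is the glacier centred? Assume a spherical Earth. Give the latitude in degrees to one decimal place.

62.1°

On Mercator, (apparent₁)/(apparent₂) = sec²φ₁ / sec²φ₂ when true areas are equal.
cos²φ₂ / cos²φ₁ = 3.41  ⇒  cos φ₁ = cos 30.1° / √3.41 = 0.8652/1.847 = 0.4685.
φ₁ = arccos(0.4685) ≈ 62.1°.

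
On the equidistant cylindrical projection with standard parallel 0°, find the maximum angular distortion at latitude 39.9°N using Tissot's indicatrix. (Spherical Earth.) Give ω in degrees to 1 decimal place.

Plate carrée maps x = Rλ, y = Rφ. The meridian scale is h = 1 and the parallel scale is k = 1/cos φ = sec φ.
At 39.9°: h = 1.000, k = 1.304; principal scales a = 1.304, b = 1.000.
sin(ω/2) = (a − b)/(a + b) = 0.3035/2.304 = 0.1318, so ω = 2 arcsin(0.1318) ≈ 15.1°.

15.1°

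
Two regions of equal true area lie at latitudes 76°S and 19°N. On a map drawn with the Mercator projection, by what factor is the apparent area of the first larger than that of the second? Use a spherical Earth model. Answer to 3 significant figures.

Mercator is conformal with k = sec φ, so areal scale = k² = sec²φ.
At 76°: sec²(76°) = 1/0.2419² = 17.09.
At 19°: sec²(19°) = 1/0.9455² = 1.119.
Ratio = 17.09/1.119 = cos²(19°)/cos²(76°) ≈ 15.3.

15.3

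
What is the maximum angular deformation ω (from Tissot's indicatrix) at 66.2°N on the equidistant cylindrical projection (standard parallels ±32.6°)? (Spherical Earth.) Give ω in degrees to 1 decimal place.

With standard parallel φ₀ = 32.6°, the equirectangular projection gives x = Rλ cos φ₀, y = Rφ, so h = 1 and k = cos 32.6° / cos φ.
At 66.2°: h = 1.000, k = 2.088; principal scales a = 2.088, b = 1.000.
sin(ω/2) = (a − b)/(a + b) = 1.088/3.088 = 0.3523, so ω = 2 arcsin(0.3523) ≈ 41.3°.

41.3°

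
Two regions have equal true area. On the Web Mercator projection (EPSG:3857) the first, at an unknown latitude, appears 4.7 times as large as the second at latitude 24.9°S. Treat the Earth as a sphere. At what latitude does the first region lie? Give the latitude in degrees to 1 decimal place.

65.3°

For equal true areas on Mercator, apparent areas scale as sec²φ, so the ratio is cos²φ₂ / cos²φ₁.
cos²φ₂ / cos²φ₁ = 4.7  ⇒  cos φ₁ = cos 24.9° / √4.7 = 0.9070/2.168 = 0.4184.
φ₁ = arccos(0.4184) ≈ 65.3°.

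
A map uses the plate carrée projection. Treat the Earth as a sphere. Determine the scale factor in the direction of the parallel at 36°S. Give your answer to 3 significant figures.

Plate carrée maps x = Rλ, y = Rφ. The meridian scale is h = 1 and the parallel scale is k = 1/cos φ = sec φ.
k = 1/cos 36° = 1/0.8090 = 1.236.

1.24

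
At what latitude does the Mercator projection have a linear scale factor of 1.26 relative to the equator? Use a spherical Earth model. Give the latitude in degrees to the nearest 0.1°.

37.5°

Mercator scale is k = sec φ = 1/cos φ.
1/cos φ = 1.26  ⇒  cos φ = 0.7937  ⇒  φ = arccos(0.7937) ≈ 37.5°.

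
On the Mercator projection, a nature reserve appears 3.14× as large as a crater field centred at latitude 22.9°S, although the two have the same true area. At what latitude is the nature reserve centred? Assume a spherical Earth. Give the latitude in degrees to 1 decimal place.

For equal true areas on Mercator, apparent areas scale as sec²φ, so the ratio is cos²φ₂ / cos²φ₁.
cos²φ₂ / cos²φ₁ = 3.14  ⇒  cos φ₁ = cos 22.9° / √3.14 = 0.9212/1.772 = 0.5199.
φ₁ = arccos(0.5199) ≈ 58.7°.

58.7°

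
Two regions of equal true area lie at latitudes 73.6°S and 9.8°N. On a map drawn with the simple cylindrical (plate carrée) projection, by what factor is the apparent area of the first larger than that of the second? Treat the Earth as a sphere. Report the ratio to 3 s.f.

3.49

Plate carrée maps x = Rλ, y = Rφ. The meridian scale is h = 1 and the parallel scale is k = 1/cos φ = sec φ.
Areal scale at 73.6°: h·k = 1.000 × 3.542 = 3.542.
Areal scale at 9.8°: h·k = 1.000 × 1.015 = 1.015.
Ratio = 3.542/1.015 ≈ 3.49.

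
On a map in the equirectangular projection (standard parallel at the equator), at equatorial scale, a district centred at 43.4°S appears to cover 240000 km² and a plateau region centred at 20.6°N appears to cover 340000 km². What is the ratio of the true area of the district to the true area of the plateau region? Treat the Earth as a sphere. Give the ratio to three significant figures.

On the plate carrée, areal scale = h·k = 1 × sec φ, so true area = apparent × cos φ.
True area of district: 240000 × cos(43.4°) = 240000 × 0.7266 = 174400 km².
True area of plateau region: 340000 × cos(20.6°) = 340000 × 0.9361 = 318300 km².
Ratio = 174400 / 318300 ≈ 0.548.

0.548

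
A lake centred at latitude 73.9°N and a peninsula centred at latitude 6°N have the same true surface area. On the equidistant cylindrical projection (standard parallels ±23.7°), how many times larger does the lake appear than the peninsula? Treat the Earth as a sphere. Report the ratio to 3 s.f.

The equidistant cylindrical projection with φ₀ = 23.7° has h = 1 (meridians true) and k = cos φ₀ / cos φ along parallels.
Areal scale at 73.9°: h·k = 1.000 × 3.302 = 3.302.
Areal scale at 6°: h·k = 1.000 × 0.9207 = 0.9207.
Ratio = 3.302/0.9207 ≈ 3.59.

3.59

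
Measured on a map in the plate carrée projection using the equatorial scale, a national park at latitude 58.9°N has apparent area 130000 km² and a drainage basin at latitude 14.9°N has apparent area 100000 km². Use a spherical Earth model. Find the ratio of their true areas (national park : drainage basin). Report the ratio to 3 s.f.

0.695

On the plate carrée, areal scale = h·k = 1 × sec φ, so true area = apparent × cos φ.
True area of national park: 130000 × cos(58.9°) = 130000 × 0.5165 = 67150 km².
True area of drainage basin: 100000 × cos(14.9°) = 100000 × 0.9664 = 96640 km².
Ratio = 67150 / 96640 ≈ 0.695.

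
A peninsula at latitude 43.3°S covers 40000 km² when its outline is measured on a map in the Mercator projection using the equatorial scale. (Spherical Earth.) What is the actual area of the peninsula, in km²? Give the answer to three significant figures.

Mercator is conformal, so the point scale is isotropic: h = k = sec φ = 1/cos φ.
Areal scale = k² = sec²φ = 1/cos²(43.3°) = 1/0.7278² = 1.888.
True area = apparent / (areal scale) = 40000 / 1.888 ≈ 21200 km².

21200 km²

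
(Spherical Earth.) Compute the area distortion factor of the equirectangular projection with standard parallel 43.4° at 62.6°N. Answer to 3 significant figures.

With standard parallel φ₀ = 43.4°, the equirectangular projection gives x = Rλ cos φ₀, y = Rφ, so h = 1 and k = cos 43.4° / cos φ.
Areal scale = h·k = 1 × cos φ₀ / cos φ; at 62.6°, h = 1.000, k = 1.579, so h·k = 1.579.

1.58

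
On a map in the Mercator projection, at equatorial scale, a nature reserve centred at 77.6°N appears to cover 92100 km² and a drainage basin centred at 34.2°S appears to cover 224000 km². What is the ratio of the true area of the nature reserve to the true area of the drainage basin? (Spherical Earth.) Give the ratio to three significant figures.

Mercator's areal exaggeration is sec²φ; hence true area = (apparent area) · cos²φ.
True area of nature reserve: 92100 × cos²(77.6°) = 92100 × 0.04611 = 4247 km².
True area of drainage basin: 224000 × cos²(34.2°) = 224000 × 0.6841 = 153200 km².
Ratio = 4247 / 153200 ≈ 0.0277.

0.0277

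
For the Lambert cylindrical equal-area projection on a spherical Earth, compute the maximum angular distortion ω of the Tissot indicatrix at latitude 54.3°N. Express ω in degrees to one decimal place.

The Lambert cylindrical equal-area projection is the cylindrical equal-area projection with its standard parallel at the equator (φ₀ = 0). A cylindrical equal-area projection with standard parallel φ₀ has meridian scale h = cos φ / cos φ₀ and parallel scale k = cos φ₀ / cos φ (so areas are preserved, h·k = 1).
At 54.3°: h = 0.5835, k = 1.714; principal scales a = 1.714, b = 0.5835.
sin(ω/2) = (a − b)/(a + b) = 1.130/2.297 = 0.4920, so ω = 2 arcsin(0.4920) ≈ 58.9°.

58.9°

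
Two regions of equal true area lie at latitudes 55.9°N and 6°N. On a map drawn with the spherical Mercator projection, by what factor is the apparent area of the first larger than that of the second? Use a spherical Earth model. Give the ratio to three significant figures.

3.15

On Mercator, area is exaggerated by sec²φ = 1/cos²φ.
At 55.9°: sec²(55.9°) = 1/0.5606² = 3.182.
At 6°: sec²(6°) = 1/0.9945² = 1.011.
Ratio = 3.182/1.011 = cos²(6°)/cos²(55.9°) ≈ 3.15.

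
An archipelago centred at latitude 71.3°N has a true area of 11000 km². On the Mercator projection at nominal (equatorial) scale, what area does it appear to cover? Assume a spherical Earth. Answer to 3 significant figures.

The Mercator projection is conformal; its linear scale factor is the same in every direction and equals sec φ = 1/cos φ.
Areal scale = k² = sec²φ = 1/cos²(71.3°) = 1/0.3206² = 9.728.
Apparent area = 11000 × 9.728 ≈ 107000 km².

107000 km²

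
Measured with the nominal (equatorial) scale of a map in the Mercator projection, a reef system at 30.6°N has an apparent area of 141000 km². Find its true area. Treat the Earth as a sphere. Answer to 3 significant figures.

For Mercator, h = k = sec φ (a conformal cylindrical projection has a single point scale, 1/cos φ).
Areal scale = k² = sec²φ = 1/cos²(30.6°) = 1/0.8607² = 1.350.
True area = apparent / (areal scale) = 141000 / 1.350 ≈ 104000 km².

104000 km²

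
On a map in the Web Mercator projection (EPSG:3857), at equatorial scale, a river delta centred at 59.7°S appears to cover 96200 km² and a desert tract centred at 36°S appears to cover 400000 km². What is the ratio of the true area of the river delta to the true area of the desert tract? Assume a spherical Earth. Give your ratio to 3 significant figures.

0.0935

On Mercator the areal scale is sec²φ, so true area = apparent × cos²φ.
True area of river delta: 96200 × cos²(59.7°) = 96200 × 0.2545 = 24490 km².
True area of desert tract: 400000 × cos²(36°) = 400000 × 0.6545 = 261800 km².
Ratio = 24490 / 261800 ≈ 0.0935.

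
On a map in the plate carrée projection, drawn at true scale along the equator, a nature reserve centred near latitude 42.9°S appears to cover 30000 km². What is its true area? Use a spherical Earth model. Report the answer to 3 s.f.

Plate carrée maps x = Rλ, y = Rφ. The meridian scale is h = 1 and the parallel scale is k = 1/cos φ = sec φ.
Areal scale = h·k = 1 × sec φ; at 42.9°, h = 1.000, k = 1.365, so h·k = 1.365.
True area = apparent / (areal scale) = 30000 / 1.365 ≈ 22000 km².

22000 km²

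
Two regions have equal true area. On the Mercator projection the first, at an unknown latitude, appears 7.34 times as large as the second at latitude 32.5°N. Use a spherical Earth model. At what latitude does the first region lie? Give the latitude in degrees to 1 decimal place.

Mercator areal scale is sec²φ, so apparent-area ratio = sec²φ₁ / sec²φ₂ = cos²φ₂ / cos²φ₁.
cos²φ₂ / cos²φ₁ = 7.34  ⇒  cos φ₁ = cos 32.5° / √7.34 = 0.8434/2.709 = 0.3113.
φ₁ = arccos(0.3113) ≈ 71.9°.

71.9°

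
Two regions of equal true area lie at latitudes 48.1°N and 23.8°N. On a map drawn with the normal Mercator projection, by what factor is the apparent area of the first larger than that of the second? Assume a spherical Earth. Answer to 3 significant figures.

1.88

Mercator is conformal with k = sec φ, so areal scale = k² = sec²φ.
At 48.1°: sec²(48.1°) = 1/0.6678² = 2.242.
At 23.8°: sec²(23.8°) = 1/0.9150² = 1.195.
Ratio = 2.242/1.195 = cos²(23.8°)/cos²(48.1°) ≈ 1.88.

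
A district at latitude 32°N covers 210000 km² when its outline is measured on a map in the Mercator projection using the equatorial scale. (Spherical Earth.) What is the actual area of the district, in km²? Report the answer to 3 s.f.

Mercator is conformal, so the point scale is isotropic: h = k = sec φ = 1/cos φ.
Areal scale = k² = sec²φ = 1/cos²(32°) = 1/0.8480² = 1.390.
True area = apparent / (areal scale) = 210000 / 1.390 ≈ 151000 km².

151000 km²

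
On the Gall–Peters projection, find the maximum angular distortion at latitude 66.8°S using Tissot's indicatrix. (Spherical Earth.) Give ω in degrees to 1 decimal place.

63.5°

Gall–Peters is a cylindrical equal-area projection with standard parallels at ±45°. A cylindrical equal-area projection with standard parallel φ₀ has meridian scale h = cos φ / cos φ₀ and parallel scale k = cos φ₀ / cos φ (so areas are preserved, h·k = 1).
At 66.8°: h = 0.5571, k = 1.795; principal scales a = 1.795, b = 0.5571.
sin(ω/2) = (a − b)/(a + b) = 1.238/2.352 = 0.5263, so ω = 2 arcsin(0.5263) ≈ 63.5°.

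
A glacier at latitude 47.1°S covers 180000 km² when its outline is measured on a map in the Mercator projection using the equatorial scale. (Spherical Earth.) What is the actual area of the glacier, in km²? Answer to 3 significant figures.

Mercator is conformal, so the point scale is isotropic: h = k = sec φ = 1/cos φ.
Areal scale = k² = sec²φ = 1/cos²(47.1°) = 1/0.6807² = 2.158.
True area = apparent / (areal scale) = 180000 / 2.158 ≈ 83400 km².

83400 km²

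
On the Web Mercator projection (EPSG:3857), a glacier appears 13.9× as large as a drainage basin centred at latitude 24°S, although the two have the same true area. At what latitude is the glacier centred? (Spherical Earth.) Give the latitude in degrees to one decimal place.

For equal true areas on Mercator, apparent areas scale as sec²φ, so the ratio is cos²φ₂ / cos²φ₁.
cos²φ₂ / cos²φ₁ = 13.9  ⇒  cos φ₁ = cos 24° / √13.9 = 0.9135/3.728 = 0.2450.
φ₁ = arccos(0.2450) ≈ 75.8°.

75.8°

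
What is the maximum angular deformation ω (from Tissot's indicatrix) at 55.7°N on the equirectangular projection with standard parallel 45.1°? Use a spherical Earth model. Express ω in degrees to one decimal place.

12.9°

The equidistant cylindrical projection with φ₀ = 45.1° has h = 1 (meridians true) and k = cos φ₀ / cos φ along parallels.
At 55.7°: h = 1.000, k = 1.253; principal scales a = 1.253, b = 1.000.
sin(ω/2) = (a − b)/(a + b) = 0.2526/2.253 = 0.1121, so ω = 2 arcsin(0.1121) ≈ 12.9°.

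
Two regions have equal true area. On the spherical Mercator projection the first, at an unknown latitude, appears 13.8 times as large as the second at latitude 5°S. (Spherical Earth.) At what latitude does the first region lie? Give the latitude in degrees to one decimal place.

74.4°

Mercator areal scale is sec²φ, so apparent-area ratio = sec²φ₁ / sec²φ₂ = cos²φ₂ / cos²φ₁.
cos²φ₂ / cos²φ₁ = 13.8  ⇒  cos φ₁ = cos 5° / √13.8 = 0.9962/3.715 = 0.2682.
φ₁ = arccos(0.2682) ≈ 74.4°.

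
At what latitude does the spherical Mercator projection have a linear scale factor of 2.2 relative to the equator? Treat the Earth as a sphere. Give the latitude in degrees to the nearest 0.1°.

63.0°

Mercator scale is k = sec φ = 1/cos φ.
1/cos φ = 2.2  ⇒  cos φ = 0.4545  ⇒  φ = arccos(0.4545) ≈ 63.0°.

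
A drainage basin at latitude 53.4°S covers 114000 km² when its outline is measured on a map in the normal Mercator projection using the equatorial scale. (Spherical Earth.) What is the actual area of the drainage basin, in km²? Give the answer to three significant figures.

40500 km²

The Mercator projection is conformal; its linear scale factor is the same in every direction and equals sec φ = 1/cos φ.
Areal scale = k² = sec²φ = 1/cos²(53.4°) = 1/0.5962² = 2.813.
True area = apparent / (areal scale) = 114000 / 2.813 ≈ 40500 km².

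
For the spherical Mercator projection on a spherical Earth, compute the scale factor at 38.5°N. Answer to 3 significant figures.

1.28

Mercator is conformal, so the point scale is isotropic: h = k = sec φ = 1/cos φ.
k = 1/cos 38.5° = 1/0.7826 = 1.278.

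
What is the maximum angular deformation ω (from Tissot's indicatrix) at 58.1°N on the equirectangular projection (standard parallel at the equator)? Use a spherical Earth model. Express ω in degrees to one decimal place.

35.9°

For the equirectangular projection with φ₀ = 0 (plate carrée), h = 1 along meridians and k = sec φ along parallels.
At 58.1°: h = 1.000, k = 1.892; principal scales a = 1.892, b = 1.000.
sin(ω/2) = (a − b)/(a + b) = 0.8924/2.892 = 0.3085, so ω = 2 arcsin(0.3085) ≈ 35.9°.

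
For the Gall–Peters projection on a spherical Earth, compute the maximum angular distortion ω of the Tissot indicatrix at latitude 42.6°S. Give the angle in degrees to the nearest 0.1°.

4.6°

Gall–Peters is a cylindrical equal-area projection with standard parallels at ±45°. A cylindrical equal-area projection with standard parallel φ₀ has meridian scale h = cos φ / cos φ₀ and parallel scale k = cos φ₀ / cos φ (so areas are preserved, h·k = 1).
At 42.6°: h = 1.041, k = 0.9606; principal scales a = 1.041, b = 0.9606.
sin(ω/2) = (a − b)/(a + b) = 0.08038/2.002 = 0.04016, so ω = 2 arcsin(0.04016) ≈ 4.6°.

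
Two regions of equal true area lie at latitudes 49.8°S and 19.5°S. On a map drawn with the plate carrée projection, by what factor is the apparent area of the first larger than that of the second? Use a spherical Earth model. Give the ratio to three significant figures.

1.46

In the plate carrée (x = Rλ, y = Rφ), meridians are true-scale (h = 1) and parallels are stretched by k = sec φ.
Areal scale at 49.8°: h·k = 1.000 × 1.549 = 1.549.
Areal scale at 19.5°: h·k = 1.000 × 1.061 = 1.061.
Ratio = 1.549/1.061 ≈ 1.46.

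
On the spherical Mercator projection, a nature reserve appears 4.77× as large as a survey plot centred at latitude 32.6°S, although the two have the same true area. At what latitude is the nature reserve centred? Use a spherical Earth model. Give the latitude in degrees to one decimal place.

For equal true areas on Mercator, apparent areas scale as sec²φ, so the ratio is cos²φ₂ / cos²φ₁.
cos²φ₂ / cos²φ₁ = 4.77  ⇒  cos φ₁ = cos 32.6° / √4.77 = 0.8425/2.184 = 0.3857.
φ₁ = arccos(0.3857) ≈ 67.3°.

67.3°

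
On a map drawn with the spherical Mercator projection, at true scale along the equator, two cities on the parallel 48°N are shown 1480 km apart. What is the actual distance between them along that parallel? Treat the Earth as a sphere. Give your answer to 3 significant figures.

990 km

The Mercator projection is conformal; its linear scale factor is the same in every direction and equals sec φ = 1/cos φ.
Along the parallel at 48°, map distances are exaggerated by k = sec 48° = 1.494.
True distance = 1480 / 1.494 = 1480 × cos 48° ≈ 990 km.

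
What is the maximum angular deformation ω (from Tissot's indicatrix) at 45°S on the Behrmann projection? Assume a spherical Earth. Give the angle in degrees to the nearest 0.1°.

Behrmann is a cylindrical equal-area projection with standard parallels at ±30°. Cylindrical equal-area (φ₀ = 30°): h = cos φ / cos 30° along meridians, k = cos 30° / cos φ along parallels; h·k = 1.
At 45°: h = 0.8165, k = 1.225; principal scales a = 1.225, b = 0.8165.
sin(ω/2) = (a − b)/(a + b) = 0.4082/2.041 = 0.2000, so ω = 2 arcsin(0.2000) ≈ 23.1°.

23.1°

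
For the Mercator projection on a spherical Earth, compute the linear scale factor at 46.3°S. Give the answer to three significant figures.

For Mercator, h = k = sec φ (a conformal cylindrical projection has a single point scale, 1/cos φ).
k = 1/cos 46.3° = 1/0.6909 = 1.447.

1.45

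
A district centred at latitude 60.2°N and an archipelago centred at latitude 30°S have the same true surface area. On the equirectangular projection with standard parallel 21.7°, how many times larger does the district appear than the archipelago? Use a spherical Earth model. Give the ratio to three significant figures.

1.74

In the equirectangular projection with standard parallel φ₀ = 21.7° (x = Rλ cos φ₀, y = Rφ), meridians are true-scale (h = 1) and the parallel scale is k = cos φ₀ / cos φ.
Areal scale at 60.2°: h·k = 1.000 × 1.870 = 1.870.
Areal scale at 30°: h·k = 1.000 × 1.073 = 1.073.
Ratio = 1.870/1.073 ≈ 1.74.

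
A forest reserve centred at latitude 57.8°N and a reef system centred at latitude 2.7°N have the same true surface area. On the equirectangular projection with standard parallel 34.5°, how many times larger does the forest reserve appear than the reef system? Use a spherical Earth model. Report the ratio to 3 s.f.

1.87

In the equirectangular projection with standard parallel φ₀ = 34.5° (x = Rλ cos φ₀, y = Rφ), meridians are true-scale (h = 1) and the parallel scale is k = cos φ₀ / cos φ.
Areal scale at 57.8°: h·k = 1.000 × 1.547 = 1.547.
Areal scale at 2.7°: h·k = 1.000 × 0.8250 = 0.8250.
Ratio = 1.547/0.8250 ≈ 1.87.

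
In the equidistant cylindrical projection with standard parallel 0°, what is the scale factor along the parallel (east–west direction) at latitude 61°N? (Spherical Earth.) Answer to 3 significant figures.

Plate carrée maps x = Rλ, y = Rφ. The meridian scale is h = 1 and the parallel scale is k = 1/cos φ = sec φ.
k = 1/cos 61° = 1/0.4848 = 2.063.

2.06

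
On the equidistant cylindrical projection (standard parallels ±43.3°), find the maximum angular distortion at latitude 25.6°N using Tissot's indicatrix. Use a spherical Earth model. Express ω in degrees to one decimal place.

In the equirectangular projection with standard parallel φ₀ = 43.3° (x = Rλ cos φ₀, y = Rφ), meridians are true-scale (h = 1) and the parallel scale is k = cos φ₀ / cos φ.
At 25.6°: h = 1.000, k = 0.8070; principal scales a = 1.000, b = 0.8070.
sin(ω/2) = (a − b)/(a + b) = 0.1930/1.807 = 0.1068, so ω = 2 arcsin(0.1068) ≈ 12.3°.

12.3°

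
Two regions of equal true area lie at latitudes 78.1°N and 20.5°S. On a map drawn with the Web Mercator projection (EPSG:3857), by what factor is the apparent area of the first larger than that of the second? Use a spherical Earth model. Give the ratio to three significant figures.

20.6

On Mercator, area is exaggerated by sec²φ = 1/cos²φ.
At 78.1°: sec²(78.1°) = 1/0.2062² = 23.52.
At 20.5°: sec²(20.5°) = 1/0.9367² = 1.140.
Ratio = 23.52/1.140 = cos²(20.5°)/cos²(78.1°) ≈ 20.6.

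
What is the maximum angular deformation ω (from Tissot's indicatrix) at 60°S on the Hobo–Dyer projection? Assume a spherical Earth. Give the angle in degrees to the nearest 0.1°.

51.1°

The Hobo–Dyer projection is cylindrical equal-area with φ₀ = 37.5°. A cylindrical equal-area projection with standard parallel φ₀ has meridian scale h = cos φ / cos φ₀ and parallel scale k = cos φ₀ / cos φ (so areas are preserved, h·k = 1).
At 60°: h = 0.6302, k = 1.587; principal scales a = 1.587, b = 0.6302.
sin(ω/2) = (a − b)/(a + b) = 0.9565/2.217 = 0.4314, so ω = 2 arcsin(0.4314) ≈ 51.1°.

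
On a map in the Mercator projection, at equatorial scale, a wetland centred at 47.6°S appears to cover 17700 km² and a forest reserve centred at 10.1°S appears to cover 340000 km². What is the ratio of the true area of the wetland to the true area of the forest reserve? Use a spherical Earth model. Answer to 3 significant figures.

On Mercator the areal scale is sec²φ, so true area = apparent × cos²φ.
True area of wetland: 17700 × cos²(47.6°) = 17700 × 0.4547 = 8048 km².
True area of forest reserve: 340000 × cos²(10.1°) = 340000 × 0.9692 = 329500 km².
Ratio = 8048 / 329500 ≈ 0.0244.

0.0244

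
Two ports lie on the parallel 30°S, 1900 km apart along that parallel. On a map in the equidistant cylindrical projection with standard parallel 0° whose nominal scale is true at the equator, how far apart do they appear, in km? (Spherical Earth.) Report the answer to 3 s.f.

In the plate carrée (x = Rλ, y = Rφ), meridians are true-scale (h = 1) and parallels are stretched by k = sec φ.
Along the parallel, k = sec 30° = 1/0.8660 = 1.155.
Map distance = 1900 × 1.155 ≈ 2190 km.

2190 km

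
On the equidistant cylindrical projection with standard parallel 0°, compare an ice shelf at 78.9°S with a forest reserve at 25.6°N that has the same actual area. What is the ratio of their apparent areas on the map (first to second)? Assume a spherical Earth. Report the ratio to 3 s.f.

For the equirectangular projection with φ₀ = 0 (plate carrée), h = 1 along meridians and k = sec φ along parallels.
Areal scale at 78.9°: h·k = 1.000 × 5.194 = 5.194.
Areal scale at 25.6°: h·k = 1.000 × 1.109 = 1.109.
Ratio = 5.194/1.109 ≈ 4.68.

4.68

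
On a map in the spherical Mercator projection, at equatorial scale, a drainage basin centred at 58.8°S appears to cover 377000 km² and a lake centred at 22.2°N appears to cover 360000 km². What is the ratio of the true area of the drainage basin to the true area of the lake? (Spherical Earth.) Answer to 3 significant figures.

Since Mercator area scale is 1/cos²φ, the true area equals the apparent area multiplied by cos²φ.
True area of drainage basin: 377000 × cos²(58.8°) = 377000 × 0.2684 = 101200 km².
True area of lake: 360000 × cos²(22.2°) = 360000 × 0.8572 = 308600 km².
Ratio = 101200 / 308600 ≈ 0.328.

0.328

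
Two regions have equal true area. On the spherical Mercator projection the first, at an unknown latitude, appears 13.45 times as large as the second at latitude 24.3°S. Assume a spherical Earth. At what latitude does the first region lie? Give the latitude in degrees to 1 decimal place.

75.6°

On Mercator, (apparent₁)/(apparent₂) = sec²φ₁ / sec²φ₂ when true areas are equal.
cos²φ₂ / cos²φ₁ = 13.45  ⇒  cos φ₁ = cos 24.3° / √13.45 = 0.9114/3.667 = 0.2485.
φ₁ = arccos(0.2485) ≈ 75.6°.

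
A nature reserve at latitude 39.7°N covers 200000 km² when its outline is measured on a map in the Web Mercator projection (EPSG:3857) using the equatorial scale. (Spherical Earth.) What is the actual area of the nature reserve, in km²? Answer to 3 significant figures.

For Mercator, h = k = sec φ (a conformal cylindrical projection has a single point scale, 1/cos φ).
Areal scale = k² = sec²φ = 1/cos²(39.7°) = 1/0.7694² = 1.689.
True area = apparent / (areal scale) = 200000 / 1.689 ≈ 118000 km².

118000 km²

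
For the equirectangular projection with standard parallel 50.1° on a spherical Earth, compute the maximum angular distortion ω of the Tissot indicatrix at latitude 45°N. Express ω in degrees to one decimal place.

5.6°

The equidistant cylindrical projection with φ₀ = 50.1° has h = 1 (meridians true) and k = cos φ₀ / cos φ along parallels.
At 45°: h = 1.000, k = 0.9071; principal scales a = 1.000, b = 0.9071.
sin(ω/2) = (a − b)/(a + b) = 0.09285/1.907 = 0.04869, so ω = 2 arcsin(0.04869) ≈ 5.6°.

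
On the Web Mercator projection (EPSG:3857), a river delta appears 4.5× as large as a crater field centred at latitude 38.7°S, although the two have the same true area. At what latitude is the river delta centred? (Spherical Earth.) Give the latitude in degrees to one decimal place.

For equal true areas on Mercator, apparent areas scale as sec²φ, so the ratio is cos²φ₂ / cos²φ₁.
cos²φ₂ / cos²φ₁ = 4.5  ⇒  cos φ₁ = cos 38.7° / √4.5 = 0.7804/2.121 = 0.3679.
φ₁ = arccos(0.3679) ≈ 68.4°.

68.4°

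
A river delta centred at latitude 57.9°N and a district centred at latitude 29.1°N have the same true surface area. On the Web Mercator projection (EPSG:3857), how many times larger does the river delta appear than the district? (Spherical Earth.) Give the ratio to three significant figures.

Mercator is conformal with k = sec φ, so areal scale = k² = sec²φ.
At 57.9°: sec²(57.9°) = 1/0.5314² = 3.541.
At 29.1°: sec²(29.1°) = 1/0.8738² = 1.310.
Ratio = 3.541/1.310 = cos²(29.1°)/cos²(57.9°) ≈ 2.70.

2.70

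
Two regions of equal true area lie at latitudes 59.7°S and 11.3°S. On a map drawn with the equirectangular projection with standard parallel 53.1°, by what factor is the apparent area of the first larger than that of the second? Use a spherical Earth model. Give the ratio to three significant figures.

With standard parallel φ₀ = 53.1°, the equirectangular projection gives x = Rλ cos φ₀, y = Rφ, so h = 1 and k = cos 53.1° / cos φ.
Areal scale at 59.7°: h·k = 1.000 × 1.190 = 1.190.
Areal scale at 11.3°: h·k = 1.000 × 0.6123 = 0.6123.
Ratio = 1.190/0.6123 ≈ 1.94.

1.94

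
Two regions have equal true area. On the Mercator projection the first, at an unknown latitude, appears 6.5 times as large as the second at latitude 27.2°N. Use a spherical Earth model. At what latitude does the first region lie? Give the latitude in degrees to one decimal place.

69.6°

For equal true areas on Mercator, apparent areas scale as sec²φ, so the ratio is cos²φ₂ / cos²φ₁.
cos²φ₂ / cos²φ₁ = 6.5  ⇒  cos φ₁ = cos 27.2° / √6.5 = 0.8894/2.550 = 0.3489.
φ₁ = arccos(0.3489) ≈ 69.6°.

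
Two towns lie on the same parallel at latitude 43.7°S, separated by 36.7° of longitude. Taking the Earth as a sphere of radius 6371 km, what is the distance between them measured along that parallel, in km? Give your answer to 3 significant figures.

Arc length along a parallel = R cos φ · Δλ (with Δλ in radians).
= 6371 × cos 43.7° × (36.7° × π/180) = 6371 × 0.7230 × 0.6405 ≈ 2950 km.

2950 km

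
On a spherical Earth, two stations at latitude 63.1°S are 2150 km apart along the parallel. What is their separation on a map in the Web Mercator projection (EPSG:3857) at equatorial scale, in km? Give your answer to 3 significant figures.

4750 km

Mercator is conformal, so the point scale is isotropic: h = k = sec φ = 1/cos φ.
Along the parallel, k = sec 63.1° = 1/0.4524 = 2.210.
Map distance = 2150 × 2.210 ≈ 4750 km.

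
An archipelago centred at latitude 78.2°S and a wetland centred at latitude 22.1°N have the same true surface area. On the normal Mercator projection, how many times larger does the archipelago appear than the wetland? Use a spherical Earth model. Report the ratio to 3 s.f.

20.5

Mercator areal scale is sec²φ.
At 78.2°: sec²(78.2°) = 1/0.2045² = 23.91.
At 22.1°: sec²(22.1°) = 1/0.9265² = 1.165.
Ratio = 23.91/1.165 = cos²(22.1°)/cos²(78.2°) ≈ 20.5.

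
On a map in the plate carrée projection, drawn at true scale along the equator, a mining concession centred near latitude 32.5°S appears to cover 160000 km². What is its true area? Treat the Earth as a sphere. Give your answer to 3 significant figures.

For the equirectangular projection with φ₀ = 0 (plate carrée), h = 1 along meridians and k = sec φ along parallels.
Areal scale = h·k = 1 × sec φ; at 32.5°, h = 1.000, k = 1.186, so h·k = 1.186.
True area = apparent / (areal scale) = 160000 / 1.186 ≈ 135000 km².

135000 km²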